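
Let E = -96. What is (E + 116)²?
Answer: 400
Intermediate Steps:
(E + 116)² = (-96 + 116)² = 20² = 400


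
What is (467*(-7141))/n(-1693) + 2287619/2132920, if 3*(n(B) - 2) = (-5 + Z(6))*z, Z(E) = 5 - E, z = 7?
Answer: 1778247328667/6398760 ≈ 2.7791e+5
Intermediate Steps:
n(B) = -12 (n(B) = 2 + ((-5 + (5 - 1*6))*7)/3 = 2 + ((-5 + (5 - 6))*7)/3 = 2 + ((-5 - 1)*7)/3 = 2 + (-6*7)/3 = 2 + (⅓)*(-42) = 2 - 14 = -12)
(467*(-7141))/n(-1693) + 2287619/2132920 = (467*(-7141))/(-12) + 2287619/2132920 = -3334847*(-1/12) + 2287619*(1/2132920) = 3334847/12 + 2287619/2132920 = 1778247328667/6398760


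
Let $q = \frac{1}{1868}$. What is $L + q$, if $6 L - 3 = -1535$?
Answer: $- \frac{1430885}{5604} \approx -255.33$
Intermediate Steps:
$L = - \frac{766}{3}$ ($L = \frac{1}{2} + \frac{1}{6} \left(-1535\right) = \frac{1}{2} - \frac{1535}{6} = - \frac{766}{3} \approx -255.33$)
$q = \frac{1}{1868} \approx 0.00053533$
$L + q = - \frac{766}{3} + \frac{1}{1868} = - \frac{1430885}{5604}$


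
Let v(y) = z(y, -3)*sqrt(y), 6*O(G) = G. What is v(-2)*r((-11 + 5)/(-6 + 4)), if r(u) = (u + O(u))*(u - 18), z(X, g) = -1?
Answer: 105*I*sqrt(2)/2 ≈ 74.246*I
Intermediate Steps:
O(G) = G/6
v(y) = -sqrt(y)
r(u) = 7*u*(-18 + u)/6 (r(u) = (u + u/6)*(u - 18) = (7*u/6)*(-18 + u) = 7*u*(-18 + u)/6)
v(-2)*r((-11 + 5)/(-6 + 4)) = (-sqrt(-2))*(7*((-11 + 5)/(-6 + 4))*(-18 + (-11 + 5)/(-6 + 4))/6) = (-I*sqrt(2))*(7*(-6/(-2))*(-18 - 6/(-2))/6) = (-I*sqrt(2))*(7*(-6*(-1/2))*(-18 - 6*(-1/2))/6) = (-I*sqrt(2))*((7/6)*3*(-18 + 3)) = (-I*sqrt(2))*((7/6)*3*(-15)) = -I*sqrt(2)*(-105/2) = 105*I*sqrt(2)/2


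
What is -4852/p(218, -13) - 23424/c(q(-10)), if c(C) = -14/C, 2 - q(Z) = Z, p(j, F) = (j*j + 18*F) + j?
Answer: 1669232597/83139 ≈ 20078.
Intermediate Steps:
p(j, F) = j + j² + 18*F (p(j, F) = (j² + 18*F) + j = j + j² + 18*F)
q(Z) = 2 - Z
-4852/p(218, -13) - 23424/c(q(-10)) = -4852/(218 + 218² + 18*(-13)) - 23424/((-14/(2 - 1*(-10)))) = -4852/(218 + 47524 - 234) - 23424/((-14/(2 + 10))) = -4852/47508 - 23424/((-14/12)) = -4852*1/47508 - 23424/((-14*1/12)) = -1213/11877 - 23424/(-7/6) = -1213/11877 - 23424*(-6/7) = -1213/11877 + 140544/7 = 1669232597/83139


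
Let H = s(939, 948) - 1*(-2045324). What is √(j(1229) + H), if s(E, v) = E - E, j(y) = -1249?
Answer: 5*√81763 ≈ 1429.7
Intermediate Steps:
s(E, v) = 0
H = 2045324 (H = 0 - 1*(-2045324) = 0 + 2045324 = 2045324)
√(j(1229) + H) = √(-1249 + 2045324) = √2044075 = 5*√81763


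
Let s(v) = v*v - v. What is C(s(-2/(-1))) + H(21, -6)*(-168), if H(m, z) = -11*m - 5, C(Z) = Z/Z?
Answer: 39649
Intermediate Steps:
s(v) = v**2 - v
C(Z) = 1
H(m, z) = -5 - 11*m
C(s(-2/(-1))) + H(21, -6)*(-168) = 1 + (-5 - 11*21)*(-168) = 1 + (-5 - 231)*(-168) = 1 - 236*(-168) = 1 + 39648 = 39649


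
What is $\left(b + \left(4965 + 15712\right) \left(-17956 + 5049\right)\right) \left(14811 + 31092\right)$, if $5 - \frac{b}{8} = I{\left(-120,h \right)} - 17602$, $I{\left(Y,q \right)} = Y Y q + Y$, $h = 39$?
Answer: $-12450225842769$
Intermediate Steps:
$I{\left(Y,q \right)} = Y + q Y^{2}$ ($I{\left(Y,q \right)} = Y^{2} q + Y = q Y^{2} + Y = Y + q Y^{2}$)
$b = -4350984$ ($b = 40 - 8 \left(- 120 \left(1 - 4680\right) - 17602\right) = 40 - 8 \left(\left(-120\right) \left(-4679\right) - 17602\right) = 40 - 8 \left(561480 - 17602\right) = 40 - 4351024 = -4350984$)
$\left(b + \left(4965 + 15712\right) \left(-17956 + 5049\right)\right) \left(14811 + 31092\right) = \left(-4350984 + \left(4965 + 15712\right) \left(-17956 + 5049\right)\right) \left(14811 + 31092\right) = \left(-4350984 + 20677 \left(-12907\right)\right) 45903 = \left(-4350984 - 266878039\right) 45903 = \left(-271229023\right) 45903 = -12450225842769$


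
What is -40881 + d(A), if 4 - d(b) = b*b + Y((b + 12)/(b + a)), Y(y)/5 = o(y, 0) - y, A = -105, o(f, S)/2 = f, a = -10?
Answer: -1193839/23 ≈ -51906.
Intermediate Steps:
o(f, S) = 2*f
Y(y) = 5*y (Y(y) = 5*(2*y - y) = 5*y)
d(b) = 4 - b**2 - 5*(12 + b)/(-10 + b) (d(b) = 4 - (b*b + 5*((b + 12)/(b - 10))) = 4 - (b**2 + 5*((12 + b)/(-10 + b))) = 4 - (b**2 + 5*(12 + b)/(-10 + b)) = 4 + (-b**2 - 5*(12 + b)/(-10 + b)) = 4 - b**2 - 5*(12 + b)/(-10 + b))
-40881 + d(A) = -40881 + (-100 - 1*(-105) - 1*(-105)**3 + 10*(-105)**2)/(-10 - 105) = -40881 + (-100 + 105 - 1*(-1157625) + 10*11025)/(-115) = -40881 - (-100 + 105 + 1157625 + 110250)/115 = -40881 - 1/115*1267880 = -40881 - 253576/23 = -1193839/23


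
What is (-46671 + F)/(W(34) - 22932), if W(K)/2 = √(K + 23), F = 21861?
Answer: 47411910/43823033 + 4135*√57/43823033 ≈ 1.0826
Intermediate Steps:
W(K) = 2*√(23 + K) (W(K) = 2*√(K + 23) = 2*√(23 + K))
(-46671 + F)/(W(34) - 22932) = (-46671 + 21861)/(2*√(23 + 34) - 22932) = -24810/(2*√57 - 22932) = -24810/(-22932 + 2*√57)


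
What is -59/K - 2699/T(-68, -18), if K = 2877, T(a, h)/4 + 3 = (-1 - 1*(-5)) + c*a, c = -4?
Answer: -124277/49868 ≈ -2.4921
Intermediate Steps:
T(a, h) = 4 - 16*a (T(a, h) = -12 + 4*((-1 - 1*(-5)) - 4*a) = -12 + 4*((-1 + 5) - 4*a) = -12 + 4*(4 - 4*a) = -12 + (16 - 16*a) = 4 - 16*a)
-59/K - 2699/T(-68, -18) = -59/2877 - 2699/(4 - 16*(-68)) = -59*1/2877 - 2699/(4 + 1088) = -59/2877 - 2699/1092 = -124277/49868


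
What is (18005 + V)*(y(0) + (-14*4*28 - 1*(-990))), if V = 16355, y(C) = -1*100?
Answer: -23296080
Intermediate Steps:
y(C) = -100
(18005 + V)*(y(0) + (-14*4*28 - 1*(-990))) = (18005 + 16355)*(-100 + (-14*4*28 - 1*(-990))) = 34360*(-100 + (-56*28 + 990)) = 34360*(-100 + (-1568 + 990)) = 34360*(-100 - 578) = 34360*(-678) = -23296080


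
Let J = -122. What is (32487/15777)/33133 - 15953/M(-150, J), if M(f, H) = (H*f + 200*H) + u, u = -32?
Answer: 7786610567/2992938972 ≈ 2.6017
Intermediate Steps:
M(f, H) = -32 + 200*H + H*f (M(f, H) = (H*f + 200*H) - 32 = (200*H + H*f) - 32 = -32 + 200*H + H*f)
(32487/15777)/33133 - 15953/M(-150, J) = (32487/15777)/33133 - 15953/(-32 + 200*(-122) - 122*(-150)) = (32487*(1/15777))*(1/33133) - 15953/(-32 - 24400 + 18300) = (10829/5259)*(1/33133) - 15953/(-6132) = 637/10249791 - 15953*(-1/6132) = 637/10249791 + 2279/876 = 7786610567/2992938972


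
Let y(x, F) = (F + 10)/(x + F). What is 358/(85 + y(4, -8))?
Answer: 716/169 ≈ 4.2367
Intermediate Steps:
y(x, F) = (10 + F)/(F + x)
358/(85 + y(4, -8)) = 358/(85 + (10 - 8)/(-8 + 4)) = 358/(85 + 2/(-4)) = 358/(85 - 1/4*2) = 358/(85 - 1/2) = 358/(169/2) = 358*(2/169) = 716/169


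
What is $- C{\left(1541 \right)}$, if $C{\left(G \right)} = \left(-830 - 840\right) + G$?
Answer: $129$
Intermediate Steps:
$C{\left(G \right)} = -1670 + G$
$- C{\left(1541 \right)} = - (-1670 + 1541) = \left(-1\right) \left(-129\right) = 129$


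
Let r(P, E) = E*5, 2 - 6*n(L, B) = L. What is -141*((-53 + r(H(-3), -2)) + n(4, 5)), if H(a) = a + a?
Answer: 8930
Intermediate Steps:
H(a) = 2*a
n(L, B) = 1/3 - L/6
r(P, E) = 5*E
-141*((-53 + r(H(-3), -2)) + n(4, 5)) = -141*((-53 + 5*(-2)) + (1/3 - 1/6*4)) = -141*((-53 - 10) + (1/3 - 2/3)) = -141*(-63 - 1/3) = -141*(-190/3) = 8930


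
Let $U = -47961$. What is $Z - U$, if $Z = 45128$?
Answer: $93089$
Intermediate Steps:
$Z - U = 45128 - -47961 = 45128 + 47961 = 93089$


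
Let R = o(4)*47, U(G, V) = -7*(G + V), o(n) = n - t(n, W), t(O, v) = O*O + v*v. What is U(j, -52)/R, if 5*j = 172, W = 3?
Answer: -88/705 ≈ -0.12482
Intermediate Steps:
t(O, v) = O**2 + v**2
o(n) = -9 + n - n**2 (o(n) = n - (n**2 + 3**2) = n - (n**2 + 9) = n - (9 + n**2) = n + (-9 - n**2) = -9 + n - n**2)
j = 172/5 (j = (1/5)*172 = 172/5 ≈ 34.400)
U(G, V) = -7*G - 7*V
R = -987 (R = (-9 + 4 - 1*4**2)*47 = (-9 + 4 - 1*16)*47 = (-9 + 4 - 16)*47 = -21*47 = -987)
U(j, -52)/R = (-7*172/5 - 7*(-52))/(-987) = (-1204/5 + 364)*(-1/987) = (616/5)*(-1/987) = -88/705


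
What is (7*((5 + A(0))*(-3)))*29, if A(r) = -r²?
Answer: -3045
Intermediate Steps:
(7*((5 + A(0))*(-3)))*29 = (7*((5 - 1*0²)*(-3)))*29 = (7*((5 - 1*0)*(-3)))*29 = (7*((5 + 0)*(-3)))*29 = (7*(5*(-3)))*29 = (7*(-15))*29 = -105*29 = -3045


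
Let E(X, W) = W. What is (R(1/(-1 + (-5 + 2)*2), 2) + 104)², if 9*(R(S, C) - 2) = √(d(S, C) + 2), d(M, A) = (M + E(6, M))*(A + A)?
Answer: (6678 + √42)²/3969 ≈ 11258.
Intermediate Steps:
d(M, A) = 4*A*M (d(M, A) = (M + M)*(A + A) = (2*M)*(2*A) = 4*A*M)
R(S, C) = 2 + √(2 + 4*C*S)/9 (R(S, C) = 2 + √(4*C*S + 2)/9 = 2 + √(2 + 4*C*S)/9)
(R(1/(-1 + (-5 + 2)*2), 2) + 104)² = ((2 + √(2 + 4*2/(-1 + (-5 + 2)*2))/9) + 104)² = ((2 + √(2 + 4*2/(-1 - 3*2))/9) + 104)² = ((2 + √(2 + 4*2/(-1 - 6))/9) + 104)² = ((2 + √(2 + 4*2/(-7))/9) + 104)² = ((2 + √(2 + 4*2*(-⅐))/9) + 104)² = ((2 + √(2 - 8/7)/9) + 104)² = ((2 + √(6/7)/9) + 104)² = ((2 + (√42/7)/9) + 104)² = ((2 + √42/63) + 104)² = (106 + √42/63)²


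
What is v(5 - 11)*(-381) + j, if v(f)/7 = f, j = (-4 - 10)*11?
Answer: 15848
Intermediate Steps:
j = -154 (j = -14*11 = -154)
v(f) = 7*f
v(5 - 11)*(-381) + j = (7*(5 - 11))*(-381) - 154 = (7*(-6))*(-381) - 154 = -42*(-381) - 154 = 16002 - 154 = 15848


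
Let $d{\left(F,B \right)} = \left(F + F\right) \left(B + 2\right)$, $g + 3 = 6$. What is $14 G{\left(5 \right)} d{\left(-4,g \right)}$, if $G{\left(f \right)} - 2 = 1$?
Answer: $-1680$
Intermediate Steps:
$g = 3$ ($g = -3 + 6 = 3$)
$G{\left(f \right)} = 3$ ($G{\left(f \right)} = 2 + 1 = 3$)
$d{\left(F,B \right)} = 2 F \left(2 + B\right)$
$14 G{\left(5 \right)} d{\left(-4,g \right)} = 14 \cdot 3 \cdot 2 \left(-4\right) \left(2 + 3\right) = 42 \cdot 2 \left(-4\right) 5 = 42 \left(-40\right) = -1680$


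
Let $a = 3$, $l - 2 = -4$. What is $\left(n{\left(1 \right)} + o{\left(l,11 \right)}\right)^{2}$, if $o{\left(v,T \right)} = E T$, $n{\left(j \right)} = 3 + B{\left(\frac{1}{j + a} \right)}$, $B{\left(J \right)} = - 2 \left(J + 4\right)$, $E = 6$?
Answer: $\frac{14641}{4} \approx 3660.3$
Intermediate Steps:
$l = -2$ ($l = 2 - 4 = -2$)
$B{\left(J \right)} = -8 - 2 J$ ($B{\left(J \right)} = - 2 \left(4 + J\right) = -8 - 2 J$)
$n{\left(j \right)} = -5 - \frac{2}{3 + j}$ ($n{\left(j \right)} = 3 - \left(8 + \frac{2}{j + 3}\right) = 3 - \left(8 + \frac{2}{3 + j}\right) = -5 - \frac{2}{3 + j}$)
$o{\left(v,T \right)} = 6 T$
$\left(n{\left(1 \right)} + o{\left(l,11 \right)}\right)^{2} = \left(\frac{-17 - 5}{3 + 1} + 6 \cdot 11\right)^{2} = \left(\frac{-17 - 5}{4} + 66\right)^{2} = \left(\frac{1}{4} \left(-22\right) + 66\right)^{2} = \left(- \frac{11}{2} + 66\right)^{2} = \left(\frac{121}{2}\right)^{2} = \frac{14641}{4}$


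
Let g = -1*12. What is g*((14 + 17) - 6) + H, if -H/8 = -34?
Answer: -28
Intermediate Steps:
H = 272 (H = -8*(-34) = 272)
g = -12
g*((14 + 17) - 6) + H = -12*((14 + 17) - 6) + 272 = -12*(31 - 6) + 272 = -12*25 + 272 = -300 + 272 = -28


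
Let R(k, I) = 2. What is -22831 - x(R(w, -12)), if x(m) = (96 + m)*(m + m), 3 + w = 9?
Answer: -23223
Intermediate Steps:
w = 6 (w = -3 + 9 = 6)
x(m) = 2*m*(96 + m) (x(m) = (96 + m)*(2*m) = 2*m*(96 + m))
-22831 - x(R(w, -12)) = -22831 - 2*2*(96 + 2) = -22831 - 2*2*98 = -22831 - 1*392 = -22831 - 392 = -23223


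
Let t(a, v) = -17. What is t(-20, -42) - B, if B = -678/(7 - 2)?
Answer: 593/5 ≈ 118.60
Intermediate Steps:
B = -678/5 ≈ -135.60
t(-20, -42) - B = -17 - 1*(-678/5) = -17 + 678/5 = 593/5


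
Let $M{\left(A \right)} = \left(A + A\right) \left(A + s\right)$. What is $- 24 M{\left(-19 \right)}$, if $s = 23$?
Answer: $3648$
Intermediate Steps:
$M{\left(A \right)} = 2 A \left(23 + A\right)$ ($M{\left(A \right)} = \left(A + A\right) \left(A + 23\right) = 2 A \left(23 + A\right)$)
$- 24 M{\left(-19 \right)} = - 24 \cdot 2 \left(-19\right) \left(23 - 19\right) = - 24 \cdot 2 \left(-19\right) 4 = \left(-24\right) \left(-152\right) = 3648$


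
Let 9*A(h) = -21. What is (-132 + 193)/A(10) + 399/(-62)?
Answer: -14139/434 ≈ -32.578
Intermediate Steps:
A(h) = -7/3 (A(h) = (1/9)*(-21) = -7/3)
(-132 + 193)/A(10) + 399/(-62) = (-132 + 193)/(-7/3) + 399/(-62) = 61*(-3/7) + 399*(-1/62) = -183/7 - 399/62 = -14139/434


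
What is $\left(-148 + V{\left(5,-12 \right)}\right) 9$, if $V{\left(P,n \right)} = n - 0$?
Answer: $-1440$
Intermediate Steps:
$V{\left(P,n \right)} = n$ ($V{\left(P,n \right)} = n + 0 = n$)
$\left(-148 + V{\left(5,-12 \right)}\right) 9 = \left(-148 - 12\right) 9 = \left(-160\right) 9 = -1440$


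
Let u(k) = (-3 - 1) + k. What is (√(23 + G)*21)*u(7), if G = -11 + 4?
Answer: 252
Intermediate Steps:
u(k) = -4 + k
G = -7
(√(23 + G)*21)*u(7) = (√(23 - 7)*21)*(-4 + 7) = (√16*21)*3 = (4*21)*3 = 84*3 = 252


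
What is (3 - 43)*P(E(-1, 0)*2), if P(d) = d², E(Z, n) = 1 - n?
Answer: -160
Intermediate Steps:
(3 - 43)*P(E(-1, 0)*2) = (3 - 43)*((1 - 1*0)*2)² = -40*4*(1 + 0)² = -40*(1*2)² = -40*2² = -40*4 = -160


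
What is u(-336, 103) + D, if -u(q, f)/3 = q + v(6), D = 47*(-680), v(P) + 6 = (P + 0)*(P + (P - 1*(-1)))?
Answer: -31168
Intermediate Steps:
v(P) = -6 + P*(1 + 2*P) (v(P) = -6 + (P + 0)*(P + (P - 1*(-1))) = -6 + P*(P + (P + 1)) = -6 + P*(P + (1 + P)) = -6 + P*(1 + 2*P))
D = -31960
u(q, f) = -216 - 3*q (u(q, f) = -3*(q + (-6 + 6 + 2*6²)) = -3*(q + (-6 + 6 + 2*36)) = -3*(q + (-6 + 6 + 72)) = -3*(q + 72) = -3*(72 + q) = -216 - 3*q)
u(-336, 103) + D = (-216 - 3*(-336)) - 31960 = (-216 + 1008) - 31960 = 792 - 31960 = -31168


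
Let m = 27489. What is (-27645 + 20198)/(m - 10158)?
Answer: -7447/17331 ≈ -0.42969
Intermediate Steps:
(-27645 + 20198)/(m - 10158) = (-27645 + 20198)/(27489 - 10158) = -7447/17331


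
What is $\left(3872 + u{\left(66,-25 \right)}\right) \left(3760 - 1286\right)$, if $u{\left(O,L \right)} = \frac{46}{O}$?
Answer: $\frac{316174726}{33} \approx 9.5811 \cdot 10^{6}$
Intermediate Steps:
$\left(3872 + u{\left(66,-25 \right)}\right) \left(3760 - 1286\right) = \left(3872 + \frac{46}{66}\right) \left(3760 - 1286\right) = \left(3872 + 46 \cdot \frac{1}{66}\right) 2474 = \left(3872 + \frac{23}{33}\right) 2474 = \frac{127799}{33} \cdot 2474 = \frac{316174726}{33}$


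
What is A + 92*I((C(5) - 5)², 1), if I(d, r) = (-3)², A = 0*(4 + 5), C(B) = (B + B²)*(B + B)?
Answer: 828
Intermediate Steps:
C(B) = 2*B*(B + B²) (C(B) = (B + B²)*(2*B) = 2*B*(B + B²))
A = 0 (A = 0*9 = 0)
I(d, r) = 9
A + 92*I((C(5) - 5)², 1) = 0 + 92*9 = 0 + 828 = 828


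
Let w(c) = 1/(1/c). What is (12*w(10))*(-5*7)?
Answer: -4200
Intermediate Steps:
w(c) = c
(12*w(10))*(-5*7) = (12*10)*(-5*7) = 120*(-35) = -4200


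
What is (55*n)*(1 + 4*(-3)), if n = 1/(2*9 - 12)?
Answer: -605/6 ≈ -100.83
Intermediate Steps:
n = ⅙ (n = 1/(18 - 12) = 1/6 = ⅙ ≈ 0.16667)
(55*n)*(1 + 4*(-3)) = (55*(⅙))*(1 + 4*(-3)) = 55*(1 - 12)/6 = (55/6)*(-11) = -605/6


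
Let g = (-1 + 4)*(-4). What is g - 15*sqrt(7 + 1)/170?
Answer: -12 - 3*sqrt(2)/17 ≈ -12.250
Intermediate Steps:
g = -12 (g = 3*(-4) = -12)
g - 15*sqrt(7 + 1)/170 = -12 - 15*sqrt(7 + 1)/170 = -12 - 30*sqrt(2)*(1/170) = -12 - 3*sqrt(2)/17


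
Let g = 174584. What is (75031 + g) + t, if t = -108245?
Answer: 141370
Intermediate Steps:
(75031 + g) + t = (75031 + 174584) - 108245 = 249615 - 108245 = 141370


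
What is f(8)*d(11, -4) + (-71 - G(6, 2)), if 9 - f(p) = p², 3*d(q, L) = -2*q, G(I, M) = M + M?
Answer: 985/3 ≈ 328.33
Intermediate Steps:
G(I, M) = 2*M
d(q, L) = -2*q/3 (d(q, L) = (-2*q)/3 = -2*q/3)
f(p) = 9 - p²
f(8)*d(11, -4) + (-71 - G(6, 2)) = (9 - 1*8²)*(-⅔*11) + (-71 - 2*2) = (9 - 1*64)*(-22/3) + (-71 - 1*4) = (9 - 64)*(-22/3) + (-71 - 4) = -55*(-22/3) - 75 = 1210/3 - 75 = 985/3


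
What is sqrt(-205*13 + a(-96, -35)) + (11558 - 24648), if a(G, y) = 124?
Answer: -13090 + 11*I*sqrt(21) ≈ -13090.0 + 50.408*I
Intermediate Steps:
sqrt(-205*13 + a(-96, -35)) + (11558 - 24648) = sqrt(-205*13 + 124) + (11558 - 24648) = sqrt(-2665 + 124) - 13090 = sqrt(-2541) - 13090 = 11*I*sqrt(21) - 13090 = -13090 + 11*I*sqrt(21)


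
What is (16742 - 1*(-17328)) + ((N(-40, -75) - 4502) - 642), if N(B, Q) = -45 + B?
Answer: 28841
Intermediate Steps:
(16742 - 1*(-17328)) + ((N(-40, -75) - 4502) - 642) = (16742 - 1*(-17328)) + (((-45 - 40) - 4502) - 642) = (16742 + 17328) + ((-85 - 4502) - 642) = 34070 + (-4587 - 642) = 34070 - 5229 = 28841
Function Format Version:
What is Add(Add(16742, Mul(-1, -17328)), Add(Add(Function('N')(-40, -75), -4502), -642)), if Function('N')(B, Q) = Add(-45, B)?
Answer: 28841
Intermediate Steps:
Add(Add(16742, Mul(-1, -17328)), Add(Add(Function('N')(-40, -75), -4502), -642)) = Add(Add(16742, Mul(-1, -17328)), Add(Add(Add(-45, -40), -4502), -642)) = Add(Add(16742, 17328), Add(Add(-85, -4502), -642)) = Add(34070, Add(-4587, -642)) = Add(34070, -5229) = 28841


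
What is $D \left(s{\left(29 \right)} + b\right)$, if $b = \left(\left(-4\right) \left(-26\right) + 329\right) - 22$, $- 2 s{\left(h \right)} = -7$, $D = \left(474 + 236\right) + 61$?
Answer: $\frac{639159}{2} \approx 3.1958 \cdot 10^{5}$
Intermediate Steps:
$D = 771$ ($D = 710 + 61 = 771$)
$s{\left(h \right)} = \frac{7}{2}$ ($s{\left(h \right)} = \left(- \frac{1}{2}\right) \left(-7\right) = \frac{7}{2}$)
$b = 411$ ($b = \left(104 + 329\right) - 22 = 433 - 22 = 411$)
$D \left(s{\left(29 \right)} + b\right) = 771 \left(\frac{7}{2} + 411\right) = 771 \cdot \frac{829}{2} = \frac{639159}{2}$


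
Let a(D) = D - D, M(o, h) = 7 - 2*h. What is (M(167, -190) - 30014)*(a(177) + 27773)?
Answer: -822830671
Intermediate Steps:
a(D) = 0
(M(167, -190) - 30014)*(a(177) + 27773) = ((7 - 2*(-190)) - 30014)*(0 + 27773) = ((7 + 380) - 30014)*27773 = (387 - 30014)*27773 = -29627*27773 = -822830671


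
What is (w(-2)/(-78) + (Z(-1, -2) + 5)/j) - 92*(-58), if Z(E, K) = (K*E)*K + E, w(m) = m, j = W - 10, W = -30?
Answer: 208105/39 ≈ 5336.0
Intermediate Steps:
j = -40 (j = -30 - 10 = -40)
Z(E, K) = E + E*K² (Z(E, K) = (E*K)*K + E = E*K² + E = E + E*K²)
(w(-2)/(-78) + (Z(-1, -2) + 5)/j) - 92*(-58) = (-2/(-78) + (-(1 + (-2)²) + 5)/(-40)) - 92*(-58) = (-2*(-1/78) + (-(1 + 4) + 5)*(-1/40)) + 5336 = (1/39 + (-1*5 + 5)*(-1/40)) + 5336 = (1/39 + (-5 + 5)*(-1/40)) + 5336 = (1/39 + 0*(-1/40)) + 5336 = (1/39 + 0) + 5336 = 1/39 + 5336 = 208105/39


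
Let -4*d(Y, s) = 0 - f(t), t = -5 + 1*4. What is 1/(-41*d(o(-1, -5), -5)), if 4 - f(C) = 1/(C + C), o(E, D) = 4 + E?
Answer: -8/369 ≈ -0.021680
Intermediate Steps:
t = -1 (t = -5 + 4 = -1)
f(C) = 4 - 1/(2*C) (f(C) = 4 - 1/(C + C) = 4 - 1/(2*C))
d(Y, s) = 9/8 (d(Y, s) = -(0 - (4 - ½/(-1)))/4 = -(0 - (4 - ½*(-1)))/4 = -(0 - (4 + ½))/4 = -(0 - 1*9/2)/4 = -(0 - 9/2)/4 = -¼*(-9/2) = 9/8)
1/(-41*d(o(-1, -5), -5)) = 1/(-41*9/8) = 1/(-369/8) = -8/369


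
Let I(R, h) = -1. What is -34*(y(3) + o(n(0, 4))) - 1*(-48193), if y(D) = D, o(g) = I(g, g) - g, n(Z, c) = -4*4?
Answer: 47581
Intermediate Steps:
n(Z, c) = -16
o(g) = -1 - g
-34*(y(3) + o(n(0, 4))) - 1*(-48193) = -34*(3 + (-1 - 1*(-16))) - 1*(-48193) = -34*(3 + (-1 + 16)) + 48193 = -34*(3 + 15) + 48193 = -34*18 + 48193 = -612 + 48193 = 47581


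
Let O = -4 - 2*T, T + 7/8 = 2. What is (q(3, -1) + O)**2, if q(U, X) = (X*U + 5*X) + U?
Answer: 2025/16 ≈ 126.56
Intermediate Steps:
T = 9/8 (T = -7/8 + 2 = 9/8 ≈ 1.1250)
O = -25/4 (O = -4 - 2*9/8 = -4 - 9/4 = -25/4 ≈ -6.2500)
q(U, X) = U + 5*X + U*X (q(U, X) = (U*X + 5*X) + U = (5*X + U*X) + U = U + 5*X + U*X)
(q(3, -1) + O)**2 = ((3 + 5*(-1) + 3*(-1)) - 25/4)**2 = ((3 - 5 - 3) - 25/4)**2 = (-5 - 25/4)**2 = (-45/4)**2 = 2025/16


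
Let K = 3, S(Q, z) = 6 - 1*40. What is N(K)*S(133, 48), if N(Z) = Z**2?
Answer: -306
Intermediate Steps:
S(Q, z) = -34 (S(Q, z) = 6 - 40 = -34)
N(K)*S(133, 48) = 3**2*(-34) = 9*(-34) = -306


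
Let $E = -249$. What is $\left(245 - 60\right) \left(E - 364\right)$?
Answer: $-113405$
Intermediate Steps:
$\left(245 - 60\right) \left(E - 364\right) = \left(245 - 60\right) \left(-249 - 364\right) = 185 \left(-613\right) = -113405$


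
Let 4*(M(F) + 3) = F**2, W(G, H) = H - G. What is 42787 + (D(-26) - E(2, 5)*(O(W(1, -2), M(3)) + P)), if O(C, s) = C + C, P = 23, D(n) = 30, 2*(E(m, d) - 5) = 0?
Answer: 42732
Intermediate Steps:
E(m, d) = 5 (E(m, d) = 5 + (1/2)*0 = 5 + 0 = 5)
M(F) = -3 + F**2/4
O(C, s) = 2*C
42787 + (D(-26) - E(2, 5)*(O(W(1, -2), M(3)) + P)) = 42787 + (30 - 5*(2*(-2 - 1*1) + 23)) = 42787 + (30 - 5*(2*(-2 - 1) + 23)) = 42787 + (30 - 5*(2*(-3) + 23)) = 42787 + (30 - 5*(-6 + 23)) = 42787 + (30 - 5*17) = 42787 + (30 - 1*85) = 42787 + (30 - 85) = 42787 - 55 = 42732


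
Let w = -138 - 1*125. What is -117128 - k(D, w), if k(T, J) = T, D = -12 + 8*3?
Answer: -117140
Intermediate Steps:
w = -263 (w = -138 - 125 = -263)
D = 12 (D = -12 + 24 = 12)
-117128 - k(D, w) = -117128 - 1*12 = -117128 - 12 = -117140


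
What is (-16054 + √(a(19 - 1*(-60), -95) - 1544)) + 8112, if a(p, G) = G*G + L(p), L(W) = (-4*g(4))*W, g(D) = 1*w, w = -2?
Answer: -7942 + √8113 ≈ -7851.9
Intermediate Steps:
g(D) = -2 (g(D) = 1*(-2) = -2)
L(W) = 8*W (L(W) = (-4*(-2))*W = 8*W)
a(p, G) = G² + 8*p (a(p, G) = G*G + 8*p = G² + 8*p)
(-16054 + √(a(19 - 1*(-60), -95) - 1544)) + 8112 = (-16054 + √(((-95)² + 8*(19 - 1*(-60))) - 1544)) + 8112 = (-16054 + √((9025 + 8*(19 + 60)) - 1544)) + 8112 = (-16054 + √((9025 + 8*79) - 1544)) + 8112 = (-16054 + √((9025 + 632) - 1544)) + 8112 = (-16054 + √(9657 - 1544)) + 8112 = (-16054 + √8113) + 8112 = -7942 + √8113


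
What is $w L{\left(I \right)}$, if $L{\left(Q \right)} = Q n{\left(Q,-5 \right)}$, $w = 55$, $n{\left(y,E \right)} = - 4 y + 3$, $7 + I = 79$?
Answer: $-1128600$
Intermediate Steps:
$I = 72$ ($I = -7 + 79 = 72$)
$n{\left(y,E \right)} = 3 - 4 y$
$L{\left(Q \right)} = Q \left(3 - 4 Q\right)$
$w L{\left(I \right)} = 55 \cdot 72 \left(3 - 288\right) = 55 \cdot 72 \left(-285\right) = 55 \left(-20520\right) = -1128600$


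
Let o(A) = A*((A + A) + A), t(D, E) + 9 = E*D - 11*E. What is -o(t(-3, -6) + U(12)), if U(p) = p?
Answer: -22707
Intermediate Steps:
t(D, E) = -9 - 11*E + D*E (t(D, E) = -9 + (E*D - 11*E) = -9 + (D*E - 11*E) = -9 + (-11*E + D*E) = -9 - 11*E + D*E)
o(A) = 3*A**2 (o(A) = A*(2*A + A) = A*(3*A) = 3*A**2)
-o(t(-3, -6) + U(12)) = -3*((-9 - 11*(-6) - 3*(-6)) + 12)**2 = -3*((-9 + 66 + 18) + 12)**2 = -3*(75 + 12)**2 = -3*87**2 = -3*7569 = -1*22707 = -22707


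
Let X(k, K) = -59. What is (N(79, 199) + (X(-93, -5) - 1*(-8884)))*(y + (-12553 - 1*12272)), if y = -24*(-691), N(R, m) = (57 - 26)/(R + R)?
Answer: -11491093821/158 ≈ -7.2728e+7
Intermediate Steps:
N(R, m) = 31/(2*R) (N(R, m) = 31/((2*R)) = 31*(1/(2*R)) = 31/(2*R))
y = 16584
(N(79, 199) + (X(-93, -5) - 1*(-8884)))*(y + (-12553 - 1*12272)) = ((31/2)/79 + (-59 - 1*(-8884)))*(16584 + (-12553 - 1*12272)) = ((31/2)*(1/79) + (-59 + 8884))*(16584 + (-12553 - 12272)) = (31/158 + 8825)*(16584 - 24825) = (1394381/158)*(-8241) = -11491093821/158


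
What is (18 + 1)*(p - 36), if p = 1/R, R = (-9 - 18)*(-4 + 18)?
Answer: -258571/378 ≈ -684.05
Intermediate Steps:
R = -378 (R = -27*14 = -378)
p = -1/378 (p = 1/(-378) = -1/378 ≈ -0.0026455)
(18 + 1)*(p - 36) = (18 + 1)*(-1/378 - 36) = 19*(-13609/378) = -258571/378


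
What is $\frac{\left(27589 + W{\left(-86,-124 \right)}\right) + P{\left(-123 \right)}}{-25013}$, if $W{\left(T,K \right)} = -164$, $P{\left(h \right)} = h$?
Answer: $- \frac{27302}{25013} \approx -1.0915$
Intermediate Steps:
$\frac{\left(27589 + W{\left(-86,-124 \right)}\right) + P{\left(-123 \right)}}{-25013} = \frac{\left(27589 - 164\right) - 123}{-25013} = \left(27425 - 123\right) \left(- \frac{1}{25013}\right) = 27302 \left(- \frac{1}{25013}\right) = - \frac{27302}{25013}$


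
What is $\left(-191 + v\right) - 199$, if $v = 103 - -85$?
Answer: $-202$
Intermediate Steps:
$v = 188$ ($v = 103 + 85 = 188$)
$\left(-191 + v\right) - 199 = \left(-191 + 188\right) - 199 = -3 - 199 = -202$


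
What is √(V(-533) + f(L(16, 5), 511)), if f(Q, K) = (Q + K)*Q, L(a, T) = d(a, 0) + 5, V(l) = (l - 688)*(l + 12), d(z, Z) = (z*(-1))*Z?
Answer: 3*√70969 ≈ 799.20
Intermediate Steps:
d(z, Z) = -Z*z (d(z, Z) = (-z)*Z = -Z*z)
V(l) = (-688 + l)*(12 + l)
L(a, T) = 5 (L(a, T) = -1*0*a + 5 = 0 + 5 = 5)
f(Q, K) = Q*(K + Q) (f(Q, K) = (K + Q)*Q = Q*(K + Q))
√(V(-533) + f(L(16, 5), 511)) = √((-8256 + (-533)² - 676*(-533)) + 5*(511 + 5)) = √((-8256 + 284089 + 360308) + 5*516) = √(636141 + 2580) = √638721 = 3*√70969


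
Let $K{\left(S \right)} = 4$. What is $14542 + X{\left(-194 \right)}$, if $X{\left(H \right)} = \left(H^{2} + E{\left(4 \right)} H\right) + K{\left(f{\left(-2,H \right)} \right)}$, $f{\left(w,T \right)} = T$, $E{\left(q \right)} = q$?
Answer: $51406$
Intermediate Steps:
$X{\left(H \right)} = 4 + H^{2} + 4 H$ ($X{\left(H \right)} = \left(H^{2} + 4 H\right) + 4 = 4 + H^{2} + 4 H$)
$14542 + X{\left(-194 \right)} = 14542 + \left(4 + \left(-194\right)^{2} + 4 \left(-194\right)\right) = 14542 + \left(4 + 37636 - 776\right) = 14542 + 36864 = 51406$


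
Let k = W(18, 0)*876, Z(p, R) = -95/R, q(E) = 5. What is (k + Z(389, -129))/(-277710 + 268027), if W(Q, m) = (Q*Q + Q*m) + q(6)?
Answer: -37178411/1249107 ≈ -29.764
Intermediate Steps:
W(Q, m) = 5 + Q² + Q*m (W(Q, m) = (Q*Q + Q*m) + 5 = (Q² + Q*m) + 5 = 5 + Q² + Q*m)
k = 288204 (k = (5 + 18² + 18*0)*876 = (5 + 324 + 0)*876 = 329*876 = 288204)
(k + Z(389, -129))/(-277710 + 268027) = (288204 - 95/(-129))/(-277710 + 268027) = (288204 - 95*(-1/129))/(-9683) = (288204 + 95/129)*(-1/9683) = (37178411/129)*(-1/9683) = -37178411/1249107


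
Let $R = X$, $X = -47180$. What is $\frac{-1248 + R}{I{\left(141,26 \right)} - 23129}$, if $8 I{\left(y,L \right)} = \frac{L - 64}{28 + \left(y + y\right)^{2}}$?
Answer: $\frac{15410177024}{7359832851} \approx 2.0938$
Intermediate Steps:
$R = -47180$
$I{\left(y,L \right)} = \frac{-64 + L}{8 \left(28 + 4 y^{2}\right)}$ ($I{\left(y,L \right)} = \frac{\left(L - 64\right) \frac{1}{28 + \left(y + y\right)^{2}}}{8} = \frac{\left(-64 + L\right) \frac{1}{28 + \left(2 y\right)^{2}}}{8} = \frac{\left(-64 + L\right) \frac{1}{28 + 4 y^{2}}}{8} = \frac{\frac{1}{28 + 4 y^{2}} \left(-64 + L\right)}{8} = \frac{-64 + L}{8 \left(28 + 4 y^{2}\right)}$)
$\frac{-1248 + R}{I{\left(141,26 \right)} - 23129} = \frac{-1248 - 47180}{\frac{-64 + 26}{32 \left(7 + 141^{2}\right)} - 23129} = - \frac{48428}{\frac{1}{32} \frac{1}{7 + 19881} \left(-38\right) - 23129} = - \frac{48428}{\frac{1}{32} \cdot \frac{1}{19888} \left(-38\right) - 23129} = - \frac{48428}{- \frac{19}{318208} - 23129} = - \frac{48428}{- \frac{7359832851}{318208}} = \left(-48428\right) \left(- \frac{318208}{7359832851}\right) = \frac{15410177024}{7359832851}$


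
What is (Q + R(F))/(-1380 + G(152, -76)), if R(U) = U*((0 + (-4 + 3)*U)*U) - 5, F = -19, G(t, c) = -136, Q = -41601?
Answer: 34747/1516 ≈ 22.920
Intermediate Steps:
R(U) = -5 - U³ (R(U) = U*((0 - U)*U) - 5 = U*((-U)*U) - 5 = U*(-U²) - 5 = -U³ - 5 = -5 - U³)
(Q + R(F))/(-1380 + G(152, -76)) = (-41601 + (-5 - 1*(-19)³))/(-1380 - 136) = (-41601 + (-5 - 1*(-6859)))/(-1516) = (-41601 + (-5 + 6859))*(-1/1516) = (-41601 + 6854)*(-1/1516) = -34747*(-1/1516) = 34747/1516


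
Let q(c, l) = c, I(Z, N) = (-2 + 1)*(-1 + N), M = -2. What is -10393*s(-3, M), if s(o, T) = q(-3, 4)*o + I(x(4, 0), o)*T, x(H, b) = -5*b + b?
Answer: -10393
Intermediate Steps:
x(H, b) = -4*b
I(Z, N) = 1 - N (I(Z, N) = -(-1 + N) = 1 - N)
s(o, T) = -3*o + T*(1 - o) (s(o, T) = -3*o + (1 - o)*T = -3*o + T*(1 - o))
-10393*s(-3, M) = -10393*(-2 - 3*(-3) - 1*(-2)*(-3)) = -10393*(-2 + 9 - 6) = -10393*1 = -10393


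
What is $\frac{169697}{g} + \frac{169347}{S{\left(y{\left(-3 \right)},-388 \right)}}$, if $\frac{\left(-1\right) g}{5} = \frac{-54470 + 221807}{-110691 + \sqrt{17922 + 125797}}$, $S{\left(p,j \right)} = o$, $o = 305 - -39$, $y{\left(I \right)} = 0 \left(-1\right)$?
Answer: $\frac{733706914487}{31979960} - \frac{169697 \sqrt{143719}}{836685} \approx 22866.0$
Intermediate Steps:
$y{\left(I \right)} = 0$
$o = 344$ ($o = 305 + 39 = 344$)
$S{\left(p,j \right)} = 344$
$g = - \frac{836685}{-110691 + \sqrt{143719}}$ ($g = - 5 \frac{-54470 + 221807}{-110691 + \sqrt{17922 + 125797}} = - 5 \frac{167337}{-110691 + \sqrt{143719}} = - \frac{836685}{-110691 + \sqrt{143719}} \approx 7.5847$)
$\frac{169697}{g} + \frac{169347}{S{\left(y{\left(-3 \right)},-388 \right)}} = \frac{169697}{\frac{92613499335}{12252353762} + \frac{836685 \sqrt{143719}}{12252353762}} + \frac{169347}{344} = \frac{169347}{344} + \frac{169697}{\frac{92613499335}{12252353762} + \frac{836685 \sqrt{143719}}{12252353762}}$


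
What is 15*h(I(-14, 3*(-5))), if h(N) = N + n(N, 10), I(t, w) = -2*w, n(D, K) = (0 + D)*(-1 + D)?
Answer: 13500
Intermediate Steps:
n(D, K) = D*(-1 + D)
h(N) = N + N*(-1 + N)
15*h(I(-14, 3*(-5))) = 15*(-6*(-5))**2 = 15*(-2*(-15))**2 = 15*30**2 = 15*900 = 13500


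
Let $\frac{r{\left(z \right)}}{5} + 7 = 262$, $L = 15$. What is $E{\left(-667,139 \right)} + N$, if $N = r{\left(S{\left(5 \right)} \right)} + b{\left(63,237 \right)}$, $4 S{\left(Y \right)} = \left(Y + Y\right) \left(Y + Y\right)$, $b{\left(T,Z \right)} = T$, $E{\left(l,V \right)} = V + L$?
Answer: $1492$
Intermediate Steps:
$E{\left(l,V \right)} = 15 + V$ ($E{\left(l,V \right)} = V + 15 = 15 + V$)
$S{\left(Y \right)} = Y^{2}$ ($S{\left(Y \right)} = \frac{\left(Y + Y\right) \left(Y + Y\right)}{4} = \frac{2 Y 2 Y}{4} = \frac{4 Y^{2}}{4} = Y^{2}$)
$r{\left(z \right)} = 1275$ ($r{\left(z \right)} = -35 + 5 \cdot 262 = -35 + 1310 = 1275$)
$N = 1338$ ($N = 1275 + 63 = 1338$)
$E{\left(-667,139 \right)} + N = \left(15 + 139\right) + 1338 = 154 + 1338 = 1492$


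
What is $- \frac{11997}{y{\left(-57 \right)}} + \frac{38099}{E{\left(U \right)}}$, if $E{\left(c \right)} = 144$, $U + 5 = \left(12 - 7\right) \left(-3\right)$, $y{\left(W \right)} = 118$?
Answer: $\frac{1384057}{8496} \approx 162.91$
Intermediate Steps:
$U = -20$ ($U = -5 + \left(12 - 7\right) \left(-3\right) = -5 + 5 \left(-3\right) = -5 - 15 = -20$)
$- \frac{11997}{y{\left(-57 \right)}} + \frac{38099}{E{\left(U \right)}} = - \frac{11997}{118} + \frac{38099}{144} = \frac{1384057}{8496}$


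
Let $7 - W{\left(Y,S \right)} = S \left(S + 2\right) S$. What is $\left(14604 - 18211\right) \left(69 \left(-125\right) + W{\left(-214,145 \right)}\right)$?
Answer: $11179149851$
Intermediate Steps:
$W{\left(Y,S \right)} = 7 - S^{2} \left(2 + S\right)$ ($W{\left(Y,S \right)} = 7 - S \left(S + 2\right) S = 7 - S \left(2 + S\right) S = 7 - S^{2} \left(2 + S\right)$)
$\left(14604 - 18211\right) \left(69 \left(-125\right) + W{\left(-214,145 \right)}\right) = \left(14604 - 18211\right) \left(69 \left(-125\right) - \left(3048618 + 42050\right)\right) = - 3607 \left(-8625 - 3090668\right) = \left(-3607\right) \left(-3099293\right) = 11179149851$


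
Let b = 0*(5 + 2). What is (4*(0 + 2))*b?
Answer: 0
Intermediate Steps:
b = 0 (b = 0*7 = 0)
(4*(0 + 2))*b = (4*(0 + 2))*0 = (4*2)*0 = 8*0 = 0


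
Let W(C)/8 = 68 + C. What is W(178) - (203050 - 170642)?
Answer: -30440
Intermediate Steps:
W(C) = 544 + 8*C (W(C) = 8*(68 + C) = 544 + 8*C)
W(178) - (203050 - 170642) = (544 + 8*178) - (203050 - 170642) = (544 + 1424) - 1*32408 = 1968 - 32408 = -30440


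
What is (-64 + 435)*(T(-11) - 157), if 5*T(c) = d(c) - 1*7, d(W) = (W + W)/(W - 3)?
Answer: -293249/5 ≈ -58650.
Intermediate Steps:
d(W) = 2*W/(-3 + W) (d(W) = (2*W)/(-3 + W) = 2*W/(-3 + W))
T(c) = -7/5 + 2*c/(5*(-3 + c)) (T(c) = (2*c/(-3 + c) - 1*7)/5 = (2*c/(-3 + c) - 7)/5 = (-7 + 2*c/(-3 + c))/5 = -7/5 + 2*c/(5*(-3 + c)))
(-64 + 435)*(T(-11) - 157) = (-64 + 435)*((21/5 - 1*(-11))/(-3 - 11) - 157) = 371*((21/5 + 11)/(-14) - 157) = 371*(-1/14*76/5 - 157) = 371*(-38/35 - 157) = 371*(-5533/35) = -293249/5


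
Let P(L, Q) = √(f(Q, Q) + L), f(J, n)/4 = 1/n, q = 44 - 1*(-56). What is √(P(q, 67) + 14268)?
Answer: 2*√(16012263 + 67*√28073)/67 ≈ 119.49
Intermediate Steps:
q = 100 (q = 44 + 56 = 100)
f(J, n) = 4/n
P(L, Q) = √(L + 4/Q) (P(L, Q) = √(4/Q + L) = √(L + 4/Q))
√(P(q, 67) + 14268) = √(√(100 + 4/67) + 14268) = √(√(6704/67) + 14268) = √(4*√28073/67 + 14268) = √(14268 + 4*√28073/67)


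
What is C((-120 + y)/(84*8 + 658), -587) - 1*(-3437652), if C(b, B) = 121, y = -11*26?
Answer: 3437773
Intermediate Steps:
y = -286
C((-120 + y)/(84*8 + 658), -587) - 1*(-3437652) = 121 - 1*(-3437652) = 121 + 3437652 = 3437773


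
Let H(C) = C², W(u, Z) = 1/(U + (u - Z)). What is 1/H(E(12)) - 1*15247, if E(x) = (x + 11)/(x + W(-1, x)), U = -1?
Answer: -1580842059/103684 ≈ -15247.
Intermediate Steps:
W(u, Z) = 1/(-1 + u - Z) (W(u, Z) = 1/(-1 + (u - Z)) = 1/(-1 + u - Z))
E(x) = (11 + x)/(x + 1/(-2 - x)) (E(x) = (x + 11)/(x + 1/(-1 - 1 - x)) = (11 + x)/(x + 1/(-2 - x)))
1/H(E(12)) - 1*15247 = 1/(((2 + 12)*(11 + 12)/(-1 + 12*(2 + 12)))²) - 1*15247 = 1/((14*23/(-1 + 12*14))²) - 15247 = 1/((14*23/(-1 + 168))²) - 15247 = 1/((14*23/167)²) - 15247 = 1/(((1/167)*14*23)²) - 15247 = 1/((322/167)²) - 15247 = 1/(103684/27889) - 15247 = 27889/103684 - 15247 = -1580842059/103684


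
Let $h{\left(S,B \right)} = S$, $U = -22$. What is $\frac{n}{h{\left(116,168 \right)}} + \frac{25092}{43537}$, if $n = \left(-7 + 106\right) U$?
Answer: $- \frac{2703321}{148538} \approx -18.2$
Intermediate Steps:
$n = -2178$ ($n = \left(-7 + 106\right) \left(-22\right) = 99 \left(-22\right) = -2178$)
$\frac{n}{h{\left(116,168 \right)}} + \frac{25092}{43537} = - \frac{2178}{116} + \frac{25092}{43537} = \left(-2178\right) \frac{1}{116} + 25092 \cdot \frac{1}{43537} = - \frac{1089}{58} + \frac{1476}{2561} = - \frac{2703321}{148538}$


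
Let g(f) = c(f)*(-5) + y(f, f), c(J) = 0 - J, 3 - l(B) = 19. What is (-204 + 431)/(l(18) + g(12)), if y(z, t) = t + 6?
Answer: 227/62 ≈ 3.6613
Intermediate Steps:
y(z, t) = 6 + t
l(B) = -16 (l(B) = 3 - 1*19 = 3 - 19 = -16)
c(J) = -J
g(f) = 6 + 6*f (g(f) = -f*(-5) + (6 + f) = 5*f + (6 + f) = 6 + 6*f)
(-204 + 431)/(l(18) + g(12)) = (-204 + 431)/(-16 + (6 + 6*12)) = 227/(-16 + (6 + 72)) = 227/(-16 + 78) = 227/62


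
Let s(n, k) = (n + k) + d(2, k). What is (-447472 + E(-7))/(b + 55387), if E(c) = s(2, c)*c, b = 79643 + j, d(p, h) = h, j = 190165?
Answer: -447388/325195 ≈ -1.3758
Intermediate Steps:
b = 269808 (b = 79643 + 190165 = 269808)
s(n, k) = n + 2*k (s(n, k) = (n + k) + k = (k + n) + k = n + 2*k)
E(c) = c*(2 + 2*c) (E(c) = (2 + 2*c)*c = c*(2 + 2*c))
(-447472 + E(-7))/(b + 55387) = (-447472 + 2*(-7)*(1 - 7))/(269808 + 55387) = (-447472 + 2*(-7)*(-6))/325195 = (-447472 + 84)*(1/325195) = -447388*1/325195 = -447388/325195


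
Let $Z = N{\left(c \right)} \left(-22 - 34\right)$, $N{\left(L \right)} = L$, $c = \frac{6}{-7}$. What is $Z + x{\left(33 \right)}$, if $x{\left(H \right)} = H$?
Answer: $81$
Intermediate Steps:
$c = - \frac{6}{7}$ ($c = 6 \left(- \frac{1}{7}\right) = - \frac{6}{7} \approx -0.85714$)
$Z = 48$ ($Z = - \frac{6 \left(-22 - 34\right)}{7} = \left(- \frac{6}{7}\right) \left(-56\right) = 48$)
$Z + x{\left(33 \right)} = 48 + 33 = 81$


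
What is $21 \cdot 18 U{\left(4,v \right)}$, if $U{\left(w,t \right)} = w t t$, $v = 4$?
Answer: $24192$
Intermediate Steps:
$U{\left(w,t \right)} = w t^{2}$ ($U{\left(w,t \right)} = t w t = w t^{2}$)
$21 \cdot 18 U{\left(4,v \right)} = 21 \cdot 18 \cdot 4 \cdot 4^{2} = 378 \cdot 4 \cdot 16 = 378 \cdot 64 = 24192$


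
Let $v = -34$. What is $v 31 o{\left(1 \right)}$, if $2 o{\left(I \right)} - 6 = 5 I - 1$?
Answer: $-5270$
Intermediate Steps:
$o{\left(I \right)} = \frac{5}{2} + \frac{5 I}{2}$ ($o{\left(I \right)} = 3 + \frac{5 I - 1}{2} = 3 + \frac{-1 + 5 I}{2} = 3 + \left(- \frac{1}{2} + \frac{5 I}{2}\right) = \frac{5}{2} + \frac{5 I}{2}$)
$v 31 o{\left(1 \right)} = \left(-34\right) 31 \left(\frac{5}{2} + \frac{5}{2} \cdot 1\right) = - 1054 \left(\frac{5}{2} + \frac{5}{2}\right) = \left(-1054\right) 5 = -5270$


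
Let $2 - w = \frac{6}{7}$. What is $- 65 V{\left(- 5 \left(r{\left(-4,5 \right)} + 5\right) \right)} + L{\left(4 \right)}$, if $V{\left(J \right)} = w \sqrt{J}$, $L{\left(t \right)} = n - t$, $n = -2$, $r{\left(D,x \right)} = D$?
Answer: $-6 - \frac{520 i \sqrt{5}}{7} \approx -6.0 - 166.11 i$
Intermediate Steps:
$w = \frac{8}{7}$ ($w = 2 - \frac{6}{7} = \frac{8}{7} \approx 1.1429$)
$L{\left(t \right)} = -2 - t$
$V{\left(J \right)} = \frac{8 \sqrt{J}}{7}$
$- 65 V{\left(- 5 \left(r{\left(-4,5 \right)} + 5\right) \right)} + L{\left(4 \right)} = - 65 \frac{8 \sqrt{- 5 \left(-4 + 5\right)}}{7} - 6 = - 65 \frac{8 \sqrt{\left(-5\right) 1}}{7} - 6 = - 65 \frac{8 \sqrt{-5}}{7} - 6 = - 65 \frac{8 i \sqrt{5}}{7} - 6 = - \frac{520 i \sqrt{5}}{7} - 6 = -6 - \frac{520 i \sqrt{5}}{7}$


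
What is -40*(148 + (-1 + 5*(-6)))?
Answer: -4680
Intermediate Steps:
-40*(148 + (-1 + 5*(-6))) = -40*(148 + (-1 - 30)) = -40*(148 - 31) = -40*117 = -4680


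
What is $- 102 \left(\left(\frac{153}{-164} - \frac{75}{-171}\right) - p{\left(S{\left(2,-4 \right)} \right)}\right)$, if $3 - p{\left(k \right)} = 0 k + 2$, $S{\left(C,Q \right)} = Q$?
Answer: $\frac{237473}{1558} \approx 152.42$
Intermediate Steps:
$p{\left(k \right)} = 1$ ($p{\left(k \right)} = 3 - \left(0 k + 2\right) = 3 - \left(0 + 2\right) = 3 - 2 = 1$)
$- 102 \left(\left(\frac{153}{-164} - \frac{75}{-171}\right) - p{\left(S{\left(2,-4 \right)} \right)}\right) = - 102 \left(\left(\frac{153}{-164} - \frac{75}{-171}\right) - 1\right) = - 102 \left(\left(153 \left(- \frac{1}{164}\right) - - \frac{25}{57}\right) - 1\right) = - 102 \left(\left(- \frac{153}{164} + \frac{25}{57}\right) - 1\right) = - 102 \left(- \frac{4621}{9348} - 1\right) = \left(-102\right) \left(- \frac{13969}{9348}\right) = \frac{237473}{1558}$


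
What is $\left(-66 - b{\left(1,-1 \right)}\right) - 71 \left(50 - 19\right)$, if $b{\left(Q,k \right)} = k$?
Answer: $-2266$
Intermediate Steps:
$\left(-66 - b{\left(1,-1 \right)}\right) - 71 \left(50 - 19\right) = \left(-66 - -1\right) - 71 \left(50 - 19\right) = \left(-66 + 1\right) - 71 \left(50 - 19\right) = -65 - 2201 = -2266$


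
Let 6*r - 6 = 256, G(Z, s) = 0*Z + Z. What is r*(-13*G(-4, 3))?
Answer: 6812/3 ≈ 2270.7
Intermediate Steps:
G(Z, s) = Z (G(Z, s) = 0 + Z = Z)
r = 131/3 (r = 1 + (⅙)*256 = 1 + 128/3 = 131/3 ≈ 43.667)
r*(-13*G(-4, 3)) = 131*(-13*(-4))/3 = (131/3)*52 = 6812/3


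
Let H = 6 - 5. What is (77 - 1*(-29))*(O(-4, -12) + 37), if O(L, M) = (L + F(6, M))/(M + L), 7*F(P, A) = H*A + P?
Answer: 110717/28 ≈ 3954.2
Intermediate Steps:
H = 1
F(P, A) = A/7 + P/7 (F(P, A) = (1*A + P)/7 = (A + P)/7 = A/7 + P/7)
O(L, M) = (6/7 + L + M/7)/(L + M) (O(L, M) = (L + (M/7 + (⅐)*6))/(M + L) = (L + (M/7 + 6/7))/(L + M) = (L + (6/7 + M/7))/(L + M) = (6/7 + L + M/7)/(L + M))
(77 - 1*(-29))*(O(-4, -12) + 37) = (77 - 1*(-29))*((6/7 - 4 + (⅐)*(-12))/(-4 - 12) + 37) = (77 + 29)*((6/7 - 4 - 12/7)/(-16) + 37) = 106*(-1/16*(-34/7) + 37) = 106*(17/56 + 37) = 106*(2089/56) = 110717/28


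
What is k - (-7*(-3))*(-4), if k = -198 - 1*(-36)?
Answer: -78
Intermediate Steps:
k = -162 (k = -198 + 36 = -162)
k - (-7*(-3))*(-4) = -162 - (-7*(-3))*(-4) = -162 - 21*(-4) = -162 - 1*(-84) = -162 + 84 = -78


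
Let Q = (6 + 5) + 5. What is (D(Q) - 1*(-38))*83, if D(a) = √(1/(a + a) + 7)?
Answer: 3154 + 1245*√2/8 ≈ 3374.1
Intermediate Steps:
Q = 16 (Q = 11 + 5 = 16)
D(a) = √(7 + 1/(2*a)) (D(a) = √(1/(2*a) + 7) = √(7 + 1/(2*a)))
(D(Q) - 1*(-38))*83 = (√(28 + 2/16)/2 - 1*(-38))*83 = (√(28 + 2*(1/16))/2 + 38)*83 = (√(28 + ⅛)/2 + 38)*83 = (√(225/8)/2 + 38)*83 = ((15*√2/4)/2 + 38)*83 = (15*√2/8 + 38)*83 = (38 + 15*√2/8)*83 = 3154 + 1245*√2/8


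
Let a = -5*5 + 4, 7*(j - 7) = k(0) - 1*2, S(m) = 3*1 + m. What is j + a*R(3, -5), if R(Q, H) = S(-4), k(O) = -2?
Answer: 192/7 ≈ 27.429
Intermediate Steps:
S(m) = 3 + m
R(Q, H) = -1 (R(Q, H) = 3 - 4 = -1)
j = 45/7 (j = 7 + (-2 - 1*2)/7 = 7 + (-2 - 2)/7 = 7 + (⅐)*(-4) = 7 - 4/7 = 45/7 ≈ 6.4286)
a = -21 (a = -25 + 4 = -21)
j + a*R(3, -5) = 45/7 - 21*(-1) = 45/7 + 21 = 192/7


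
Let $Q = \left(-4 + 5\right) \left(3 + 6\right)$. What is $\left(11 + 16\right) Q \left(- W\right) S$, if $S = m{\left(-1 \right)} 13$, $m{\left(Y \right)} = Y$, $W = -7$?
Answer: $-22113$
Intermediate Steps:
$Q = 9$ ($Q = 1 \cdot 9 = 9$)
$S = -13$ ($S = \left(-1\right) 13 = -13$)
$\left(11 + 16\right) Q \left(- W\right) S = \left(11 + 16\right) 9 \left(\left(-1\right) \left(-7\right)\right) \left(-13\right) = 27 \cdot 9 \cdot 7 \left(-13\right) = 27 \cdot 63 \left(-13\right) = 1701 \left(-13\right) = -22113$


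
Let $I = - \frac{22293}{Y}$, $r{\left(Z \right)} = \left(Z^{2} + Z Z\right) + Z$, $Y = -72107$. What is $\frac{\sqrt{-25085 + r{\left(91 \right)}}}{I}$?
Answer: $\frac{288428 i \sqrt{527}}{22293} \approx 297.01 i$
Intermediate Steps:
$r{\left(Z \right)} = Z + 2 Z^{2}$ ($r{\left(Z \right)} = \left(Z^{2} + Z^{2}\right) + Z = 2 Z^{2} + Z = Z + 2 Z^{2}$)
$I = \frac{22293}{72107}$ ($I = - \frac{22293}{-72107} = \left(-22293\right) \left(- \frac{1}{72107}\right) = \frac{22293}{72107} \approx 0.30917$)
$\frac{\sqrt{-25085 + r{\left(91 \right)}}}{I} = \frac{\sqrt{-25085 + 91 \left(1 + 2 \cdot 91\right)}}{\frac{22293}{72107}} = \sqrt{-25085 + 91 \left(1 + 182\right)} \frac{72107}{22293} = \sqrt{-25085 + 91 \cdot 183} \cdot \frac{72107}{22293} = \sqrt{-25085 + 16653} \cdot \frac{72107}{22293} = \sqrt{-8432} \cdot \frac{72107}{22293} = 4 i \sqrt{527} \cdot \frac{72107}{22293} = \frac{288428 i \sqrt{527}}{22293}$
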